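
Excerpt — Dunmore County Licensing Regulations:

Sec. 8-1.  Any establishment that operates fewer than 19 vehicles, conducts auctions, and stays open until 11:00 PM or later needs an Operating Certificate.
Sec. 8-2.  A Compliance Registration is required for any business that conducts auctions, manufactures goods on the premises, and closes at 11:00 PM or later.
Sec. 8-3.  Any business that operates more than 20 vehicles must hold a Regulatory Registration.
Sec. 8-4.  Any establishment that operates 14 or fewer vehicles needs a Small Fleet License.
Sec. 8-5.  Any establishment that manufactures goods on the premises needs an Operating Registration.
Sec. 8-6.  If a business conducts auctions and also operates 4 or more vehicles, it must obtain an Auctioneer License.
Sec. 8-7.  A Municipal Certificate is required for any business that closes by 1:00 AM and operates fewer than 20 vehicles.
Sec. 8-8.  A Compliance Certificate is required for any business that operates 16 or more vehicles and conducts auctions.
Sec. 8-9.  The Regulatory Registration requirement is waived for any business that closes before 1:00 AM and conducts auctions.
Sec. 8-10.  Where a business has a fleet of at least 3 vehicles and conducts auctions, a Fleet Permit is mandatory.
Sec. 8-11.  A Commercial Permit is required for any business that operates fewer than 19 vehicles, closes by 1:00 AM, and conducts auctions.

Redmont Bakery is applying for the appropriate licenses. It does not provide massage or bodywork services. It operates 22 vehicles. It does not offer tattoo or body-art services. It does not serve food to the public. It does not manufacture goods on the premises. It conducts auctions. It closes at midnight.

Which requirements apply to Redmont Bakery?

Auctioneer License, Compliance Certificate, Fleet Permit

Sec. 8-1. vehicles 22 ≥ 19; conducts auctions; closes midnight, after 11:00 PM → Operating Certificate not required.
Sec. 8-2. conducts auctions; does not manufacture goods on the premises; closes midnight, after 11:00 PM → Compliance Registration not required.
Sec. 8-3. vehicles 22 > 20 → Regulatory Registration required.
Sec. 8-4. vehicles 22 > 14 → Small Fleet License not required.
Sec. 8-5. does not manufacture goods on the premises → Operating Registration not required.
Sec. 8-6. conducts auctions; vehicles 22 ≥ 4 → Auctioneer License required.
Sec. 8-7. closes midnight, at/before 1:00 AM; vehicles 22 ≥ 20 → Municipal Certificate not required.
Sec. 8-8. vehicles 22 ≥ 16; conducts auctions → Compliance Certificate required.
Sec. 8-9. closes midnight, at/before 1:00 AM; conducts auctions → exempt from Regulatory Registration.
Sec. 8-10. vehicles 22 ≥ 3; conducts auctions → Fleet Permit required.
Sec. 8-11. vehicles 22 ≥ 19; closes midnight, at/before 1:00 AM; conducts auctions → Commercial Permit not required.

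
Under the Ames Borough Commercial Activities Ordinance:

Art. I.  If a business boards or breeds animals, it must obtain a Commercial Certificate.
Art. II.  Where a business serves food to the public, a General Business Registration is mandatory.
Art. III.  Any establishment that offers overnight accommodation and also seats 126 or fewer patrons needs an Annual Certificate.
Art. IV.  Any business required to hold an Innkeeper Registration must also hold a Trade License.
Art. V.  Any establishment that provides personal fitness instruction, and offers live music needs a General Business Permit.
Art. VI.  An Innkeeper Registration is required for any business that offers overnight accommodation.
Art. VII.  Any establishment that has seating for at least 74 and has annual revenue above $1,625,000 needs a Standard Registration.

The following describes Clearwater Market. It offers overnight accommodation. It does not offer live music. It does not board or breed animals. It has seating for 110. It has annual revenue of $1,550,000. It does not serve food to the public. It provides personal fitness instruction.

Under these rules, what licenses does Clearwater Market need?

Annual Certificate, Innkeeper Registration, Trade License

Art. I. does not board or breed animals → Commercial Certificate not required.
Art. II. does not serve food to the public → General Business Registration not required.
Art. III. offers overnight accommodation; seating 110 ≤ 126 → Annual Certificate required.
Art. IV. Innkeeper Registration is required → Trade License also required.
Art. V. provides personal fitness instruction; does not offer live music → General Business Permit not required.
Art. VI. offers overnight accommodation → Innkeeper Registration required.
Art. VII. seating 110 ≥ 74; revenue $1,550,000 ≤ $1,625,000 → Standard Registration not required.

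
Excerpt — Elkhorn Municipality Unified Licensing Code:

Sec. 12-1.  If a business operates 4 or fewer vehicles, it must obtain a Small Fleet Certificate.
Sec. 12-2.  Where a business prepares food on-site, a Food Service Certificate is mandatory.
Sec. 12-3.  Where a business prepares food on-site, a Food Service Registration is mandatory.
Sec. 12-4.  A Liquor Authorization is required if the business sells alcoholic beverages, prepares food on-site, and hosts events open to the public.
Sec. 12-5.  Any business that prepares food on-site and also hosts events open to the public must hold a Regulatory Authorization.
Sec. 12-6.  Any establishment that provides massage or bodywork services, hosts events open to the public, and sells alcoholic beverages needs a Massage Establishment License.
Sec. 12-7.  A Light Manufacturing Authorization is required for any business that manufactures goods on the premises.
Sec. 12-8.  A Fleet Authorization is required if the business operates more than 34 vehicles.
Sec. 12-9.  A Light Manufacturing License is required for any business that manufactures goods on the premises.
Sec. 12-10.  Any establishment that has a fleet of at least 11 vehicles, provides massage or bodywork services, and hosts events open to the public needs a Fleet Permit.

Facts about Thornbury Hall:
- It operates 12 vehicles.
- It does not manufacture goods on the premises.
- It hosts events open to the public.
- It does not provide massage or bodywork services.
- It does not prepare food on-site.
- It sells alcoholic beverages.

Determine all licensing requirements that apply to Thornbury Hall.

None

Sec. 12-1. vehicles 12 > 4 → Small Fleet Certificate not required.
Sec. 12-2. does not prepare food on-site → Food Service Certificate not required.
Sec. 12-3. does not prepare food on-site → Food Service Registration not required.
Sec. 12-4. sells alcoholic beverages; does not prepare food on-site; hosts events open to the public → Liquor Authorization not required.
Sec. 12-5. does not prepare food on-site; hosts events open to the public → Regulatory Authorization not required.
Sec. 12-6. does not provide massage or bodywork services; hosts events open to the public; sells alcoholic beverages → Massage Establishment License not required.
Sec. 12-7. does not manufacture goods on the premises → Light Manufacturing Authorization not required.
Sec. 12-8. vehicles 12 ≤ 34 → Fleet Authorization not required.
Sec. 12-9. does not manufacture goods on the premises → Light Manufacturing License not required.
Sec. 12-10. vehicles 12 ≥ 11; does not provide massage or bodywork services; hosts events open to the public → Fleet Permit not required.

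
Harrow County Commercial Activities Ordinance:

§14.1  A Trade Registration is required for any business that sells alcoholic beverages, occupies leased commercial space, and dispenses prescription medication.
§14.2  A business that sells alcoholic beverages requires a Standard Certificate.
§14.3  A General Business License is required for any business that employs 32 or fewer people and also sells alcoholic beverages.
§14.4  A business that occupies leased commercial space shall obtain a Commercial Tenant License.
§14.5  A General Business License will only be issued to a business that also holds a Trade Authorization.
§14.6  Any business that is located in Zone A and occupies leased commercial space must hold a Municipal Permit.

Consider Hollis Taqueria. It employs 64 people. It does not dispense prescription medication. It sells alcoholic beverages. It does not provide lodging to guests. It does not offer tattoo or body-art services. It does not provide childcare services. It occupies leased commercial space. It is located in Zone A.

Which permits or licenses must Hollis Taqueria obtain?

Commercial Tenant License, Municipal Permit, Standard Certificate

§14.1 sells alcoholic beverages; occupies leased commercial space; does not dispense prescription medication → Trade Registration not required.
§14.2 sells alcoholic beverages → Standard Certificate required.
§14.3 employees 64 > 32; sells alcoholic beverages → General Business License not required.
§14.4 occupies leased commercial space → Commercial Tenant License required.
§14.5 General Business License is not required → no effect.
§14.6 is located in Zone A; occupies leased commercial space → Municipal Permit required.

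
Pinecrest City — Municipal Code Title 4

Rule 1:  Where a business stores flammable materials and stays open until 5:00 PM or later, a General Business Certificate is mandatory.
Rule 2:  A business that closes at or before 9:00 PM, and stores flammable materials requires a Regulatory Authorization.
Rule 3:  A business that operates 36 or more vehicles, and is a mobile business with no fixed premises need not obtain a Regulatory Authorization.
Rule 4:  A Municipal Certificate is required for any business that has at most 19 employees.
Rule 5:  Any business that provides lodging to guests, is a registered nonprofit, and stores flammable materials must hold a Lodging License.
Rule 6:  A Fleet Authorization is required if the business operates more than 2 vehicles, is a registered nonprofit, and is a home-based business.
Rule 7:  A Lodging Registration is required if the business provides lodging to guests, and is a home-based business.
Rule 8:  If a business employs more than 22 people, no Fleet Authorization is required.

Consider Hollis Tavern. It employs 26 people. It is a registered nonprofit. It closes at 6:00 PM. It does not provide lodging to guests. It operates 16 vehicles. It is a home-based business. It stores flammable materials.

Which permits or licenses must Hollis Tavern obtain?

General Business Certificate, Regulatory Authorization

Rule 1: stores flammable materials; closes 6:00 PM, after 5:00 PM → General Business Certificate required.
Rule 2: closes 6:00 PM, at/before 9:00 PM; stores flammable materials → Regulatory Authorization required.
Rule 3: vehicles 16 < 36; is a home-based business (not: is a mobile business with no fixed premises) → Regulatory Authorization exemption does not apply.
Rule 4: employees 26 > 19 → Municipal Certificate not required.
Rule 5: does not provide lodging to guests; is a registered nonprofit; stores flammable materials → Lodging License not required.
Rule 6: vehicles 16 > 2; is a registered nonprofit; is a home-based business → Fleet Authorization required.
Rule 7: does not provide lodging to guests; is a home-based business → Lodging Registration not required.
Rule 8: employees 26 > 22 → exempt from Fleet Authorization.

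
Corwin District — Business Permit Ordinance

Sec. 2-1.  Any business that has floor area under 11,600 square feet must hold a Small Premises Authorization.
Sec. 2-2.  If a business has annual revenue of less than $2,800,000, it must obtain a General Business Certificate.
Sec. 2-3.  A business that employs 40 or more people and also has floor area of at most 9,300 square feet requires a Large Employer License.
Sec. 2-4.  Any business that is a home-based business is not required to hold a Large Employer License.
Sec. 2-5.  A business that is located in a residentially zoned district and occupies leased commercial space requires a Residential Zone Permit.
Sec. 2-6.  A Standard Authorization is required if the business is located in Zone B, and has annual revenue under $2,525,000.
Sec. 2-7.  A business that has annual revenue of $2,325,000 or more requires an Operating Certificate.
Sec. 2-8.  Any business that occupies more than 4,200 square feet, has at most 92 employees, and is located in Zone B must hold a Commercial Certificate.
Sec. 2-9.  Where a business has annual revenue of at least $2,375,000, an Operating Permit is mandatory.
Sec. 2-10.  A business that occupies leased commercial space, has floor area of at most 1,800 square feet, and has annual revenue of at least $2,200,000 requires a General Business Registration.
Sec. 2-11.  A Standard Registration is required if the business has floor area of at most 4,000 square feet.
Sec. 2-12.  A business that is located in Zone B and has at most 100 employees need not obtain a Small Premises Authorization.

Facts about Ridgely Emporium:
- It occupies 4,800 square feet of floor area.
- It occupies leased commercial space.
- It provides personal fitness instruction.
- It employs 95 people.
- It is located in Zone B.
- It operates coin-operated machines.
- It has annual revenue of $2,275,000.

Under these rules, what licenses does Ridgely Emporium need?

Sec. 2-1. floor area 4,800 square feet < 11,600 square feet → Small Premises Authorization required.
Sec. 2-2. revenue $2,275,000 < $2,800,000 → General Business Certificate required.
Sec. 2-3. employees 95 ≥ 40; floor area 4,800 square feet ≤ 9,300 square feet → Large Employer License required.
Sec. 2-4. occupies leased commercial space (not: is a home-based business) → Large Employer License exemption does not apply.
Sec. 2-5. is located in Zone B (not: is located in a residentially zoned district); occupies leased commercial space → Residential Zone Permit not required.
Sec. 2-6. is located in Zone B; revenue $2,275,000 < $2,525,000 → Standard Authorization required.
Sec. 2-7. revenue $2,275,000 < $2,325,000 → Operating Certificate not required.
Sec. 2-8. floor area 4,800 square feet > 4,200 square feet; employees 95 > 92; is located in Zone B → Commercial Certificate not required.
Sec. 2-9. revenue $2,275,000 < $2,375,000 → Operating Permit not required.
Sec. 2-10. occupies leased commercial space; floor area 4,800 square feet > 1,800 square feet; revenue $2,275,000 ≥ $2,200,000 → General Business Registration not required.
Sec. 2-11. floor area 4,800 square feet > 4,000 square feet → Standard Registration not required.
Sec. 2-12. is located in Zone B; employees 95 ≤ 100 → exempt from Small Premises Authorization.

General Business Certificate, Large Employer License, Standard Authorization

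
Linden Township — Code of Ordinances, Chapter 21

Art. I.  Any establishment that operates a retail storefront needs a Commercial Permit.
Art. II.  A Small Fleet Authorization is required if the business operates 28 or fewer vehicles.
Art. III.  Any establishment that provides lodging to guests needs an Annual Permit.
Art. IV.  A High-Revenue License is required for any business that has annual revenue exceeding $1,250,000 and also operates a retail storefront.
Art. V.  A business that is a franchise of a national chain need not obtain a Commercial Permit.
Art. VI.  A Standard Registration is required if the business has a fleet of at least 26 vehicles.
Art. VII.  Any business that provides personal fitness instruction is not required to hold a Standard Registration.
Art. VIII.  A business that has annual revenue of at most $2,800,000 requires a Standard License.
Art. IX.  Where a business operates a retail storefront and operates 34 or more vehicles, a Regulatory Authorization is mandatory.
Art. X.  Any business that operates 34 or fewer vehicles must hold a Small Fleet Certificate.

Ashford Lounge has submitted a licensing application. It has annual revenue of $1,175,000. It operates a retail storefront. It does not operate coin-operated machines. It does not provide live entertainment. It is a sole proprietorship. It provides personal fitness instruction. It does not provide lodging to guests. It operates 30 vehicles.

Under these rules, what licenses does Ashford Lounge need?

Art. I. operates a retail storefront → Commercial Permit required.
Art. II. vehicles 30 > 28 → Small Fleet Authorization not required.
Art. III. does not provide lodging to guests → Annual Permit not required.
Art. IV. revenue $1,175,000 ≤ $1,250,000; operates a retail storefront → High-Revenue License not required.
Art. V. is a sole proprietorship (not: is a franchise of a national chain) → Commercial Permit exemption does not apply.
Art. VI. vehicles 30 ≥ 26 → Standard Registration required.
Art. VII. provides personal fitness instruction → exempt from Standard Registration.
Art. VIII. revenue $1,175,000 ≤ $2,800,000 → Standard License required.
Art. IX. operates a retail storefront; vehicles 30 < 34 → Regulatory Authorization not required.
Art. X. vehicles 30 ≤ 34 → Small Fleet Certificate required.

Commercial Permit, Small Fleet Certificate, Standard License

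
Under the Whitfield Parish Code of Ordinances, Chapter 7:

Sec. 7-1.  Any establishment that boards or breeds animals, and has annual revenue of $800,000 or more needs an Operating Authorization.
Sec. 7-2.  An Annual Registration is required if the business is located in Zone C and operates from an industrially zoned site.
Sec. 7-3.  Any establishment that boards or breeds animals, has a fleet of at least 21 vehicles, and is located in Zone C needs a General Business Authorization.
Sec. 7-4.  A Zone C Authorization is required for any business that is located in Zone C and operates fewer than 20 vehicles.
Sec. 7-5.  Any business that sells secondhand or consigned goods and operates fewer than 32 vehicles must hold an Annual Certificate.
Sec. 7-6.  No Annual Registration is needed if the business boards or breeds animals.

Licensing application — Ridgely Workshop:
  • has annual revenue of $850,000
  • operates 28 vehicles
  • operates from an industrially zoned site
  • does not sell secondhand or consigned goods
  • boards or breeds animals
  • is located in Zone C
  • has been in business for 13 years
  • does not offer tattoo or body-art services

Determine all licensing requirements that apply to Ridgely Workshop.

Sec. 7-1. boards or breeds animals; revenue $850,000 ≥ $800,000 → Operating Authorization required.
Sec. 7-2. is located in Zone C; operates from an industrially zoned site → Annual Registration required.
Sec. 7-3. boards or breeds animals; vehicles 28 ≥ 21; is located in Zone C → General Business Authorization required.
Sec. 7-4. is located in Zone C; vehicles 28 ≥ 20 → Zone C Authorization not required.
Sec. 7-5. does not sell secondhand or consigned goods; vehicles 28 < 32 → Annual Certificate not required.
Sec. 7-6. boards or breeds animals → exempt from Annual Registration.

General Business Authorization, Operating Authorization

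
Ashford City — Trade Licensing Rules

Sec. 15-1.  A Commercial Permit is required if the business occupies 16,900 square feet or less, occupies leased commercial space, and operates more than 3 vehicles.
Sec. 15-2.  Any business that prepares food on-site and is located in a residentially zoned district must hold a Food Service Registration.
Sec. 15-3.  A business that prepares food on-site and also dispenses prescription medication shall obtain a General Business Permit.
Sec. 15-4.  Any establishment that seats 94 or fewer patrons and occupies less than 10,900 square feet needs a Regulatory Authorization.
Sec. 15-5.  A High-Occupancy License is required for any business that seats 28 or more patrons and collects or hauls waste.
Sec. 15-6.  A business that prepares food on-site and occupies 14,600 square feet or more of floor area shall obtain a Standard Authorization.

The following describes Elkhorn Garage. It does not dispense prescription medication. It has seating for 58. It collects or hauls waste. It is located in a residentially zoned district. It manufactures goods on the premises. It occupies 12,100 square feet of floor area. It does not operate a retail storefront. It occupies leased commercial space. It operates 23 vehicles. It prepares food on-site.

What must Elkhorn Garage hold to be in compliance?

Sec. 15-1. floor area 12,100 square feet ≤ 16,900 square feet; occupies leased commercial space; vehicles 23 > 3 → Commercial Permit required.
Sec. 15-2. prepares food on-site; is located in a residentially zoned district → Food Service Registration required.
Sec. 15-3. prepares food on-site; does not dispense prescription medication → General Business Permit not required.
Sec. 15-4. seating 58 ≤ 94; floor area 12,100 square feet ≥ 10,900 square feet → Regulatory Authorization not required.
Sec. 15-5. seating 58 ≥ 28; collects or hauls waste → High-Occupancy License required.
Sec. 15-6. prepares food on-site; floor area 12,100 square feet < 14,600 square feet → Standard Authorization not required.

Commercial Permit, Food Service Registration, High-Occupancy License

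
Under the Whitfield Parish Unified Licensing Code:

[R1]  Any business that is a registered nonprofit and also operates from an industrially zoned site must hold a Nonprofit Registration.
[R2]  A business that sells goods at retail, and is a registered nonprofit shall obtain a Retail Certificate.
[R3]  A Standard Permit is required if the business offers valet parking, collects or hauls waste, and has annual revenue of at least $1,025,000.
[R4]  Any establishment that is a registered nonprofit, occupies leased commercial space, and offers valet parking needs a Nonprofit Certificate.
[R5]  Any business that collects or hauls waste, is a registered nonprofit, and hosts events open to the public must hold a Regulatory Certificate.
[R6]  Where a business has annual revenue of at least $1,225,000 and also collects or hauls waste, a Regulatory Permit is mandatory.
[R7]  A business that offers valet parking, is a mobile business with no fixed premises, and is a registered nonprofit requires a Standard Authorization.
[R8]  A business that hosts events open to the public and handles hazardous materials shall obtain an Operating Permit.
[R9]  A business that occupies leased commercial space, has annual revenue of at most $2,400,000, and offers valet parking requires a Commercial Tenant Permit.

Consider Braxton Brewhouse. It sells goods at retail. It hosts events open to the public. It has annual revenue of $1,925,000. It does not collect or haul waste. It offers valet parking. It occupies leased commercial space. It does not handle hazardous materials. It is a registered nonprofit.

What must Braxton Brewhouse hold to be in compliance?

[R1] is a registered nonprofit; occupies leased commercial space (not: operates from an industrially zoned site) → Nonprofit Registration not required.
[R2] sells goods at retail; is a registered nonprofit → Retail Certificate required.
[R3] offers valet parking; does not collect or haul waste; revenue $1,925,000 ≥ $1,025,000 → Standard Permit not required.
[R4] is a registered nonprofit; occupies leased commercial space; offers valet parking → Nonprofit Certificate required.
[R5] does not collect or haul waste; is a registered nonprofit; hosts events open to the public → Regulatory Certificate not required.
[R6] revenue $1,925,000 ≥ $1,225,000; does not collect or haul waste → Regulatory Permit not required.
[R7] offers valet parking; occupies leased commercial space (not: is a mobile business with no fixed premises); is a registered nonprofit → Standard Authorization not required.
[R8] hosts events open to the public; does not handle hazardous materials → Operating Permit not required.
[R9] occupies leased commercial space; revenue $1,925,000 ≤ $2,400,000; offers valet parking → Commercial Tenant Permit required.

Commercial Tenant Permit, Nonprofit Certificate, Retail Certificate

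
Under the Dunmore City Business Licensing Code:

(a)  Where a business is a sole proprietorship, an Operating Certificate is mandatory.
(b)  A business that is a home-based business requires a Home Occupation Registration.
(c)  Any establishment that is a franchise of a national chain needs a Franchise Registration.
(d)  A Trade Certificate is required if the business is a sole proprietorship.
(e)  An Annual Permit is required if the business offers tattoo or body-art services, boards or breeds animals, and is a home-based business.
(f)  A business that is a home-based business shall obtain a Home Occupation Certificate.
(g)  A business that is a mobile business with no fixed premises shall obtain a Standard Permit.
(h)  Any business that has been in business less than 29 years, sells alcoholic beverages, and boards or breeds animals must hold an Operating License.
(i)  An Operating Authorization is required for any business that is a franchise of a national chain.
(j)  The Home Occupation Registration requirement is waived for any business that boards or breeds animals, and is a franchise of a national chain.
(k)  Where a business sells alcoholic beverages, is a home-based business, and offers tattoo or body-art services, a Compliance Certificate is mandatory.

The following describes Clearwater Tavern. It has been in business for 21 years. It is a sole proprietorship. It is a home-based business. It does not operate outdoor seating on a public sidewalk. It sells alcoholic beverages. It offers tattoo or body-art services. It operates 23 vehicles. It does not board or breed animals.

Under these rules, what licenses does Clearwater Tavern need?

Compliance Certificate, Home Occupation Certificate, Home Occupation Registration, Operating Certificate, Trade Certificate

(a) is a sole proprietorship → Operating Certificate required.
(b) is a home-based business → Home Occupation Registration required.
(c) is a sole proprietorship (not: is a franchise of a national chain) → Franchise Registration not required.
(d) is a sole proprietorship → Trade Certificate required.
(e) offers tattoo or body-art services; does not board or breed animals; is a home-based business → Annual Permit not required.
(f) is a home-based business → Home Occupation Certificate required.
(g) is a home-based business (not: is a mobile business with no fixed premises) → Standard Permit not required.
(h) years in business 21 < 29; sells alcoholic beverages; does not board or breed animals → Operating License not required.
(i) is a sole proprietorship (not: is a franchise of a national chain) → Operating Authorization not required.
(j) does not board or breed animals; is a sole proprietorship (not: is a franchise of a national chain) → Home Occupation Registration exemption does not apply.
(k) sells alcoholic beverages; is a home-based business; offers tattoo or body-art services → Compliance Certificate required.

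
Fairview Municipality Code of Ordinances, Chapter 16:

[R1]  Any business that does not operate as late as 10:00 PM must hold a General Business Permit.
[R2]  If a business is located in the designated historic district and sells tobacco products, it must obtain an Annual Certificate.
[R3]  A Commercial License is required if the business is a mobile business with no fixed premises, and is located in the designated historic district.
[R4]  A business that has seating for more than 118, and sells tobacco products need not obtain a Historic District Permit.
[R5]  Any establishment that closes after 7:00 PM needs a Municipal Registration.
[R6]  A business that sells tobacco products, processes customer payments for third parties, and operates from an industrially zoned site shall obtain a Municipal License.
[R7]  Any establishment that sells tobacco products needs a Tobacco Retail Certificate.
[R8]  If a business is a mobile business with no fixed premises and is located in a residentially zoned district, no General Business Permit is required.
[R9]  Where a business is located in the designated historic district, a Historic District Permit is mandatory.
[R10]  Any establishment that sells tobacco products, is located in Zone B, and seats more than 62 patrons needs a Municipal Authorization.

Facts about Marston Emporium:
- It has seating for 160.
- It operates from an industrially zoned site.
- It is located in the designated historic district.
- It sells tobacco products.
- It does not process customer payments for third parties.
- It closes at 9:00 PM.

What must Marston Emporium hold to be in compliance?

Annual Certificate, General Business Permit, Municipal Registration, Tobacco Retail Certificate

[R1] closes 9:00 PM, at/before 10:00 PM → General Business Permit required.
[R2] is located in the designated historic district; sells tobacco products → Annual Certificate required.
[R3] operates from an industrially zoned site (not: is a mobile business with no fixed premises); is located in the designated historic district → Commercial License not required.
[R4] seating 160 > 118; sells tobacco products → exempt from Historic District Permit.
[R5] closes 9:00 PM, after 7:00 PM → Municipal Registration required.
[R6] sells tobacco products; does not process customer payments for third parties; operates from an industrially zoned site → Municipal License not required.
[R7] sells tobacco products → Tobacco Retail Certificate required.
[R8] operates from an industrially zoned site (not: is a mobile business with no fixed premises); is located in the designated historic district (not: is located in a residentially zoned district) → General Business Permit exemption does not apply.
[R9] is located in the designated historic district → Historic District Permit required.
[R10] sells tobacco products; is located in the designated historic district (not: is located in Zone B); seating 160 > 62 → Municipal Authorization not required.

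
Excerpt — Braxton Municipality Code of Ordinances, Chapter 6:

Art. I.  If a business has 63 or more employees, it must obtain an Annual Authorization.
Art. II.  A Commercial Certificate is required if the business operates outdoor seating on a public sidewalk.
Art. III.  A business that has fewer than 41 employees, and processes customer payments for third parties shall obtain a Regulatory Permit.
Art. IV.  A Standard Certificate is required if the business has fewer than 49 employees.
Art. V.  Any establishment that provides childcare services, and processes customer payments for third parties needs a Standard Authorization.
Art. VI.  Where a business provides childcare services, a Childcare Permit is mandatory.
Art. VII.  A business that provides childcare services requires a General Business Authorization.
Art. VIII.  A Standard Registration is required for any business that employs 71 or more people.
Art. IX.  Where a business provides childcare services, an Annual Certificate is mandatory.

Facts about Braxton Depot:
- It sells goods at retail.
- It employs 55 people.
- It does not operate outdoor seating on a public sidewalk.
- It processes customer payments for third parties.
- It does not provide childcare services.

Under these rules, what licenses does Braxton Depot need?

None

Art. I. employees 55 < 63 → Annual Authorization not required.
Art. II. does not operate outdoor seating on a public sidewalk → Commercial Certificate not required.
Art. III. employees 55 ≥ 41; processes customer payments for third parties → Regulatory Permit not required.
Art. IV. employees 55 ≥ 49 → Standard Certificate not required.
Art. V. does not provide childcare services; processes customer payments for third parties → Standard Authorization not required.
Art. VI. does not provide childcare services → Childcare Permit not required.
Art. VII. does not provide childcare services → General Business Authorization not required.
Art. VIII. employees 55 < 71 → Standard Registration not required.
Art. IX. does not provide childcare services → Annual Certificate not required.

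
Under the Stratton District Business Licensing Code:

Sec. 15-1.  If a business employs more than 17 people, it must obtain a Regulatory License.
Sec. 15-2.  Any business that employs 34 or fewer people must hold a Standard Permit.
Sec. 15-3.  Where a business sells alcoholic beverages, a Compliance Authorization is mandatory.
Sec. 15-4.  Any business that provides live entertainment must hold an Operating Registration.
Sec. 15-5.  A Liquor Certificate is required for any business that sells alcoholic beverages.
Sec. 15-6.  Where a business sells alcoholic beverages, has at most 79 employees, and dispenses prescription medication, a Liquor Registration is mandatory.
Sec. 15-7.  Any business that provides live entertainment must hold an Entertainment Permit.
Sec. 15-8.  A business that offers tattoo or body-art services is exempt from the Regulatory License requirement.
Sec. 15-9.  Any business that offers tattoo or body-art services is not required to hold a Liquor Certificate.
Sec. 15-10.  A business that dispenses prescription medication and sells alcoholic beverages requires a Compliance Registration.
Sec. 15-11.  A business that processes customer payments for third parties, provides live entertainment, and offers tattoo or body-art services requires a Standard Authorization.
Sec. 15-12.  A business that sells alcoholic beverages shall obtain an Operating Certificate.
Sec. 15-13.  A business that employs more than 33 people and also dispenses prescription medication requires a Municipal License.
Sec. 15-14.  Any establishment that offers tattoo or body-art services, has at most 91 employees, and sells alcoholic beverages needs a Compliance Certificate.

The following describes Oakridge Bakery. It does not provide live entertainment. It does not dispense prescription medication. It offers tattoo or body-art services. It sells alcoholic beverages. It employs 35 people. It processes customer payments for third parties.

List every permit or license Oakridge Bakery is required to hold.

Compliance Authorization, Compliance Certificate, Operating Certificate

Sec. 15-1. employees 35 > 17 → Regulatory License required.
Sec. 15-2. employees 35 > 34 → Standard Permit not required.
Sec. 15-3. sells alcoholic beverages → Compliance Authorization required.
Sec. 15-4. does not provide live entertainment → Operating Registration not required.
Sec. 15-5. sells alcoholic beverages → Liquor Certificate required.
Sec. 15-6. sells alcoholic beverages; employees 35 ≤ 79; does not dispense prescription medication → Liquor Registration not required.
Sec. 15-7. does not provide live entertainment → Entertainment Permit not required.
Sec. 15-8. offers tattoo or body-art services → exempt from Regulatory License.
Sec. 15-9. offers tattoo or body-art services → exempt from Liquor Certificate.
Sec. 15-10. does not dispense prescription medication; sells alcoholic beverages → Compliance Registration not required.
Sec. 15-11. processes customer payments for third parties; does not provide live entertainment; offers tattoo or body-art services → Standard Authorization not required.
Sec. 15-12. sells alcoholic beverages → Operating Certificate required.
Sec. 15-13. employees 35 > 33; does not dispense prescription medication → Municipal License not required.
Sec. 15-14. offers tattoo or body-art services; employees 35 ≤ 91; sells alcoholic beverages → Compliance Certificate required.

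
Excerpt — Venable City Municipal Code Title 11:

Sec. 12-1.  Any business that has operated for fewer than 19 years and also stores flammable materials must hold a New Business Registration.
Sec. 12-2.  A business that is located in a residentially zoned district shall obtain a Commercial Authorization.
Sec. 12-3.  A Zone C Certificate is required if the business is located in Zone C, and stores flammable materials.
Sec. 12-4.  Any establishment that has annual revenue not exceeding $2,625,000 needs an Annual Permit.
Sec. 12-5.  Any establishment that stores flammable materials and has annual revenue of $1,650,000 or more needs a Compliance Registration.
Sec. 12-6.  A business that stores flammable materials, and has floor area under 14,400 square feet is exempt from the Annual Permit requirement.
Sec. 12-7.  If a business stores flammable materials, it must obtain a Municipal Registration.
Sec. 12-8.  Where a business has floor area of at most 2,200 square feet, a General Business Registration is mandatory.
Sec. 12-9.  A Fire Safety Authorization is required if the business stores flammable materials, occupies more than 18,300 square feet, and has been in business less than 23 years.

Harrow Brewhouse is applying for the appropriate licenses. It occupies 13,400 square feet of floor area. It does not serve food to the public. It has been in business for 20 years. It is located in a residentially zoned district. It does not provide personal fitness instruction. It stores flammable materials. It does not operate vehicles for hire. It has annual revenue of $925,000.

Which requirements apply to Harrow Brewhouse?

Sec. 12-1. years in business 20 ≥ 19; stores flammable materials → New Business Registration not required.
Sec. 12-2. is located in a residentially zoned district → Commercial Authorization required.
Sec. 12-3. is located in a residentially zoned district (not: is located in Zone C); stores flammable materials → Zone C Certificate not required.
Sec. 12-4. revenue $925,000 ≤ $2,625,000 → Annual Permit required.
Sec. 12-5. stores flammable materials; revenue $925,000 < $1,650,000 → Compliance Registration not required.
Sec. 12-6. stores flammable materials; floor area 13,400 square feet < 14,400 square feet → exempt from Annual Permit.
Sec. 12-7. stores flammable materials → Municipal Registration required.
Sec. 12-8. floor area 13,400 square feet > 2,200 square feet → General Business Registration not required.
Sec. 12-9. stores flammable materials; floor area 13,400 square feet ≤ 18,300 square feet; years in business 20 < 23 → Fire Safety Authorization not required.

Commercial Authorization, Municipal Registration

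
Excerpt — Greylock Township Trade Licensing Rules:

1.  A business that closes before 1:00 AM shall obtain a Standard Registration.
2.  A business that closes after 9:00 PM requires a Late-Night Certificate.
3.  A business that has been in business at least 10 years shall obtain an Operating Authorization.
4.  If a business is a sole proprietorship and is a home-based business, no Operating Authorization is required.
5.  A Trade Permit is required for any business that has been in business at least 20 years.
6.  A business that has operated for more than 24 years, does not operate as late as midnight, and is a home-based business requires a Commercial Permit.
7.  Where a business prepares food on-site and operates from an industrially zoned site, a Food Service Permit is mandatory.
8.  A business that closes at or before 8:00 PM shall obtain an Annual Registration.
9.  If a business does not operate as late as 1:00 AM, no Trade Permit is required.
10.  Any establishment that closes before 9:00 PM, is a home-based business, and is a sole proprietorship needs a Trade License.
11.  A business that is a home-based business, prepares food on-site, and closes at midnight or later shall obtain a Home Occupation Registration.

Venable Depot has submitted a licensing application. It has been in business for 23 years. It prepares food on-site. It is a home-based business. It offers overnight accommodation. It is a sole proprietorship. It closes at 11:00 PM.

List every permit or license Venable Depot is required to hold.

1. closes 11:00 PM, at/before 1:00 AM → Standard Registration required.
2. closes 11:00 PM, after 9:00 PM → Late-Night Certificate required.
3. years in business 23 ≥ 10 → Operating Authorization required.
4. is a sole proprietorship; is a home-based business → exempt from Operating Authorization.
5. years in business 23 ≥ 20 → Trade Permit required.
6. years in business 23 ≤ 24; closes 11:00 PM, at/before midnight; is a home-based business → Commercial Permit not required.
7. prepares food on-site; is a home-based business (not: operates from an industrially zoned site) → Food Service Permit not required.
8. closes 11:00 PM, after 8:00 PM → Annual Registration not required.
9. closes 11:00 PM, at/before 1:00 AM → exempt from Trade Permit.
10. closes 11:00 PM, after 9:00 PM; is a home-based business; is a sole proprietorship → Trade License not required.
11. is a home-based business; prepares food on-site; closes 11:00 PM, at/before midnight → Home Occupation Registration not required.

Late-Night Certificate, Standard Registration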